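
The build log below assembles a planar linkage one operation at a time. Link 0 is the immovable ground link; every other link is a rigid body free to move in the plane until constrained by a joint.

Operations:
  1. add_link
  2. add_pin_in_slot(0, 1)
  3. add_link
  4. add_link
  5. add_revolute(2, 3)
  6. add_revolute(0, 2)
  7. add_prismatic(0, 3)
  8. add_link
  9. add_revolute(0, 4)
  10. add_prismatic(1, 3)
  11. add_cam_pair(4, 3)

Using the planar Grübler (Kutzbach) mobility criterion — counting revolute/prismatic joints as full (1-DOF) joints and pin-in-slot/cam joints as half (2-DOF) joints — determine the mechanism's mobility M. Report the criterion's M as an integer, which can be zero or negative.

(L,J1,J2)=(1,0,0); link0 fixed
link1: (2,0,0)
PS 0-1 [J2]: (2,0,1)
link2: (3,0,1)
link3: (4,0,1)
R 2-3 [J1]: (4,1,1)
R 0-2 [J1]: (4,2,1)
P 0-3 [J1]: (4,3,1)
link4: (5,3,1)
R 0-4 [J1]: (5,4,1)
P 1-3 [J1]: (5,5,1)
C 4-3 [J2]: (5,5,2)
Grübler: 3·4 − 2·5 − 2 = 0

M = 0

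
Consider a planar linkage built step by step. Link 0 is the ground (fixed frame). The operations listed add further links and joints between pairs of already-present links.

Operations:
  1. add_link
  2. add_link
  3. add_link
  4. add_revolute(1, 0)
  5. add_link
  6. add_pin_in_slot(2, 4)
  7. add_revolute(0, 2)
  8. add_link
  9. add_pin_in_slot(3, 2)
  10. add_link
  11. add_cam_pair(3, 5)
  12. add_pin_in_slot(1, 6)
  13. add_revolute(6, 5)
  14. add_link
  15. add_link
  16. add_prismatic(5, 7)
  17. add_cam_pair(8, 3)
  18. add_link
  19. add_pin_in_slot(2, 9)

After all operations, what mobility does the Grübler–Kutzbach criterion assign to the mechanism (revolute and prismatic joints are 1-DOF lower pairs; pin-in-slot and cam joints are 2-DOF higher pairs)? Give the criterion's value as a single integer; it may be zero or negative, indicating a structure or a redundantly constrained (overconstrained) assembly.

M = 13

[1;0;0] (link 0 is ground)
L+ [2;0;0]
L+ [3;0;0]
L+ [4;0;0]
R(1,0)∈J1 [4;1;0]
L+ [5;1;0]
PS(2,4)∈J2 [5;1;1]
R(0,2)∈J1 [5;2;1]
L+ [6;2;1]
PS(3,2)∈J2 [6;2;2]
L+ [7;2;2]
C(3,5)∈J2 [7;2;3]
PS(1,6)∈J2 [7;2;4]
R(6,5)∈J1 [7;3;4]
L+ [8;3;4]
L+ [9;3;4]
P(5,7)∈J1 [9;4;4]
C(8,3)∈J2 [9;4;5]
L+ [10;4;5]
PS(2,9)∈J2 [10;4;6]
mobility = 27 − 8 − 6 = 13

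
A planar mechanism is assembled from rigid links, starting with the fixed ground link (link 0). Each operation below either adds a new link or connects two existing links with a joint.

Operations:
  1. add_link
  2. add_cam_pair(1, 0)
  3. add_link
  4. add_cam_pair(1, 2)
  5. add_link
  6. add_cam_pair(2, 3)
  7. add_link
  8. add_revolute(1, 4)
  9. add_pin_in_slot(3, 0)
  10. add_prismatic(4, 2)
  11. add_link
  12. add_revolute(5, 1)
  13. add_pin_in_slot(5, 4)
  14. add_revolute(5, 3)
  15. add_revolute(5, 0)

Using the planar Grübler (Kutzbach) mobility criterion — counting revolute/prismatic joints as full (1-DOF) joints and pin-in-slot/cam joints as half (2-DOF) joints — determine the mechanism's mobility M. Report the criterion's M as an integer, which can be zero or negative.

L=1 J1=0 J2=0
add link → L=2 J1=0 J2=0
C@1,0 dof=2 J2 → L=2 J1=0 J2=1
add link → L=3 J1=0 J2=1
C@1,2 dof=2 J2 → L=3 J1=0 J2=2
add link → L=4 J1=0 J2=2
C@2,3 dof=2 J2 → L=4 J1=0 J2=3
add link → L=5 J1=0 J2=3
R@1,4 dof=1 J1 → L=5 J1=1 J2=3
PS@3,0 dof=2 J2 → L=5 J1=1 J2=4
P@4,2 dof=1 J1 → L=5 J1=2 J2=4
add link → L=6 J1=2 J2=4
R@5,1 dof=1 J1 → L=6 J1=3 J2=4
PS@5,4 dof=2 J2 → L=6 J1=3 J2=5
R@5,3 dof=1 J1 → L=6 J1=4 J2=5
R@5,0 dof=1 J1 → L=6 J1=5 J2=5
M=3(L−1)−2J1−J2=3·5−2·5−5=0

M = 0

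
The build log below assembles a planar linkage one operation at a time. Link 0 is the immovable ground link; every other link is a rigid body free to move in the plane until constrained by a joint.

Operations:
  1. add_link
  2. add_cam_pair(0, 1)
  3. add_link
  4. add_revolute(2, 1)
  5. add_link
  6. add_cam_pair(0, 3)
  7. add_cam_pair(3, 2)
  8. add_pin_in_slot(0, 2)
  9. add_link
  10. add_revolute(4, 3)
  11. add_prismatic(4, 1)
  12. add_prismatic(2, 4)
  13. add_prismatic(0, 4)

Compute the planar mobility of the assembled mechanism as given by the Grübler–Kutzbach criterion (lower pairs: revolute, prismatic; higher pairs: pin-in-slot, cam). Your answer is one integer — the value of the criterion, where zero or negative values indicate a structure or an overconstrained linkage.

M = -2

ground; <1,0,0>
#1 <2,0,0>
C:0↔1 J2 <2,0,1>
#2 <3,0,1>
R:2↔1 J1 <3,1,1>
#3 <4,1,1>
C:0↔3 J2 <4,1,2>
C:3↔2 J2 <4,1,3>
PS:0↔2 J2 <4,1,4>
#4 <5,1,4>
R:4↔3 J1 <5,2,4>
P:4↔1 J1 <5,3,4>
P:2↔4 J1 <5,4,4>
P:0↔4 J1 <5,5,4>
3×4 − 2×5 − 1×4 = -2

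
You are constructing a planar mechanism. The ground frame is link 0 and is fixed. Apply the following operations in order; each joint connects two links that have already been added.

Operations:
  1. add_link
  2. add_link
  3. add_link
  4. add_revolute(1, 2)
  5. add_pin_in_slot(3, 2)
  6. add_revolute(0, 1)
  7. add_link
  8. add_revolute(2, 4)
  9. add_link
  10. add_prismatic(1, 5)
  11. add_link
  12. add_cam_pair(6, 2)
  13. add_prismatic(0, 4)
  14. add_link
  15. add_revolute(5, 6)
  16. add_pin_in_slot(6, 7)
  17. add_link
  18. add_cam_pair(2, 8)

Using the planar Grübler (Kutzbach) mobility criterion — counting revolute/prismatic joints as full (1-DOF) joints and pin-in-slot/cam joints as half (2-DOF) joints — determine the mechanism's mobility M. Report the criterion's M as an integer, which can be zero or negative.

link 0 = ground. State L|J1|J2 = 1|0|0
+link1  2|0|0
+link2  3|0|0
+link3  4|0|0
R(1,2) f=1→J1  4|1|0
PS(3,2) f=2→J2  4|1|1
R(0,1) f=1→J1  4|2|1
+link4  5|2|1
R(2,4) f=1→J1  5|3|1
+link5  6|3|1
P(1,5) f=1→J1  6|4|1
+link6  7|4|1
C(6,2) f=2→J2  7|4|2
P(0,4) f=1→J1  7|5|2
+link7  8|5|2
R(5,6) f=1→J1  8|6|2
PS(6,7) f=2→J2  8|6|3
+link8  9|6|3
C(2,8) f=2→J2  9|6|4
M = 3(9−1)−2·6−4 = 24−12−4 = 8

M = 8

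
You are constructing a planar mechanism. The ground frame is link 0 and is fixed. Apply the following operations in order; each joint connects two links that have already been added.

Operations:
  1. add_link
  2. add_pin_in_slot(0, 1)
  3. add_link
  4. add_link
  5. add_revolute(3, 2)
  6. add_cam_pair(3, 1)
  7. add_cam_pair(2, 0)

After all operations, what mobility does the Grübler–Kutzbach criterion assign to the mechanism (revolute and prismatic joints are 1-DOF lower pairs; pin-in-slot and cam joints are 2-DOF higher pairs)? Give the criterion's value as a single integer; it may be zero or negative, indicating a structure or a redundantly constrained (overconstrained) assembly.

M = 4

[1;0;0] (link 0 is ground)
L+ [2;0;0]
PS(0,1)∈J2 [2;0;1]
L+ [3;0;1]
L+ [4;0;1]
R(3,2)∈J1 [4;1;1]
C(3,1)∈J2 [4;1;2]
C(2,0)∈J2 [4;1;3]
mobility = 9 − 2 − 3 = 4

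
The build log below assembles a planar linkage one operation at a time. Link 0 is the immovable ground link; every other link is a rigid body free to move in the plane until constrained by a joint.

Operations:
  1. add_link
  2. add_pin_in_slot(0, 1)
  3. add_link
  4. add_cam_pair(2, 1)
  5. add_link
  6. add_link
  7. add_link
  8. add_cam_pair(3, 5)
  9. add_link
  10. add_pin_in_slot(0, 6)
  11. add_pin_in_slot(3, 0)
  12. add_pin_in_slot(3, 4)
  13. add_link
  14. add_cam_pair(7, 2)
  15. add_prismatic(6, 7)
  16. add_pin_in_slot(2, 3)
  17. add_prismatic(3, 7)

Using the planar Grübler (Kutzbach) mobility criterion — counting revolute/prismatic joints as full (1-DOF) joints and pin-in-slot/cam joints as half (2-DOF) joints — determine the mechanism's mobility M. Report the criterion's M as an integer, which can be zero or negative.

M = 9

[1;0;0] (link 0 is ground)
L+ [2;0;0]
PS(0,1)∈J2 [2;0;1]
L+ [3;0;1]
C(2,1)∈J2 [3;0;2]
L+ [4;0;2]
L+ [5;0;2]
L+ [6;0;2]
C(3,5)∈J2 [6;0;3]
L+ [7;0;3]
PS(0,6)∈J2 [7;0;4]
PS(3,0)∈J2 [7;0;5]
PS(3,4)∈J2 [7;0;6]
L+ [8;0;6]
C(7,2)∈J2 [8;0;7]
P(6,7)∈J1 [8;1;7]
PS(2,3)∈J2 [8;1;8]
P(3,7)∈J1 [8;2;8]
mobility = 21 − 4 − 8 = 9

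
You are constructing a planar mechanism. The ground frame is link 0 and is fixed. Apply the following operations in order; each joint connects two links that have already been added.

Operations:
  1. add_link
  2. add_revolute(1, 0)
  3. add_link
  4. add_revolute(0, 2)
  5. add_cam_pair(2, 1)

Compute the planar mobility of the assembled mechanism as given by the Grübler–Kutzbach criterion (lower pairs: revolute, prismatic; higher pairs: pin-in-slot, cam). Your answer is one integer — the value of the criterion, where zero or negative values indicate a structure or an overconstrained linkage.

M = 1

L=1 J1=0 J2=0
add link → L=2 J1=0 J2=0
R@1,0 dof=1 J1 → L=2 J1=1 J2=0
add link → L=3 J1=1 J2=0
R@0,2 dof=1 J1 → L=3 J1=2 J2=0
C@2,1 dof=2 J2 → L=3 J1=2 J2=1
M=3(L−1)−2J1−J2=3·2−2·2−1=1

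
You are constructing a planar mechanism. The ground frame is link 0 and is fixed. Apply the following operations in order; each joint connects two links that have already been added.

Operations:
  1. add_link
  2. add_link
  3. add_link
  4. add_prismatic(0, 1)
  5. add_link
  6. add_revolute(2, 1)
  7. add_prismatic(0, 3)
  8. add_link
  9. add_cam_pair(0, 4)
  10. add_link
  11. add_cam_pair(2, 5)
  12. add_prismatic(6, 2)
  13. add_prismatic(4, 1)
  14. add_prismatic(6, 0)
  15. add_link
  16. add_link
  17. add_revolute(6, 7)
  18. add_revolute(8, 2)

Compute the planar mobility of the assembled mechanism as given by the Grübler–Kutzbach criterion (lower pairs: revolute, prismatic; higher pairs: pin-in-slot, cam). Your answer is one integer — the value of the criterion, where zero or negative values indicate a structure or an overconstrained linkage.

(L,J1,J2)=(1,0,0); link0 fixed
link1: (2,0,0)
link2: (3,0,0)
link3: (4,0,0)
P 0-1 [J1]: (4,1,0)
link4: (5,1,0)
R 2-1 [J1]: (5,2,0)
P 0-3 [J1]: (5,3,0)
link5: (6,3,0)
C 0-4 [J2]: (6,3,1)
link6: (7,3,1)
C 2-5 [J2]: (7,3,2)
P 6-2 [J1]: (7,4,2)
P 4-1 [J1]: (7,5,2)
P 6-0 [J1]: (7,6,2)
link7: (8,6,2)
link8: (9,6,2)
R 6-7 [J1]: (9,7,2)
R 8-2 [J1]: (9,8,2)
Grübler: 3·8 − 2·8 − 2 = 6

M = 6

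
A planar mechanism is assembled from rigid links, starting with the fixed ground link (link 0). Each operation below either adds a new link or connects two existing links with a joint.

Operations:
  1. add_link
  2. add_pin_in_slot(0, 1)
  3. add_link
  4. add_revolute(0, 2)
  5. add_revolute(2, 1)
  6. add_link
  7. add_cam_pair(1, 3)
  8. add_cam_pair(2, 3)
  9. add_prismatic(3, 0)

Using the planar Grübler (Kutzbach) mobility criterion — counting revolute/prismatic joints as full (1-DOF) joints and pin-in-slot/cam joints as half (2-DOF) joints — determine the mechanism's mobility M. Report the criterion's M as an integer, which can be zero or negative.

ground; <1,0,0>
#1 <2,0,0>
PS:0↔1 J2 <2,0,1>
#2 <3,0,1>
R:0↔2 J1 <3,1,1>
R:2↔1 J1 <3,2,1>
#3 <4,2,1>
C:1↔3 J2 <4,2,2>
C:2↔3 J2 <4,2,3>
P:3↔0 J1 <4,3,3>
3×3 − 2×3 − 1×3 = 0

M = 0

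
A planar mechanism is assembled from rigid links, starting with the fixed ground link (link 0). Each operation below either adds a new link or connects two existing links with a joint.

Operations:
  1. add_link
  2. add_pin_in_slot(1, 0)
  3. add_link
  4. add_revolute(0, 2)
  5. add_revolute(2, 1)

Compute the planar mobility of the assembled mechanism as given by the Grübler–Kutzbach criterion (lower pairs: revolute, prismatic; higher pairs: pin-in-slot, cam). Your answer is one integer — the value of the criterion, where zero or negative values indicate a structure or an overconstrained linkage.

link 0 = ground. State L|J1|J2 = 1|0|0
+link1  2|0|0
PS(1,0) f=2→J2  2|0|1
+link2  3|0|1
R(0,2) f=1→J1  3|1|1
R(2,1) f=1→J1  3|2|1
M = 3(3−1)−2·2−1 = 6−4−1 = 1

M = 1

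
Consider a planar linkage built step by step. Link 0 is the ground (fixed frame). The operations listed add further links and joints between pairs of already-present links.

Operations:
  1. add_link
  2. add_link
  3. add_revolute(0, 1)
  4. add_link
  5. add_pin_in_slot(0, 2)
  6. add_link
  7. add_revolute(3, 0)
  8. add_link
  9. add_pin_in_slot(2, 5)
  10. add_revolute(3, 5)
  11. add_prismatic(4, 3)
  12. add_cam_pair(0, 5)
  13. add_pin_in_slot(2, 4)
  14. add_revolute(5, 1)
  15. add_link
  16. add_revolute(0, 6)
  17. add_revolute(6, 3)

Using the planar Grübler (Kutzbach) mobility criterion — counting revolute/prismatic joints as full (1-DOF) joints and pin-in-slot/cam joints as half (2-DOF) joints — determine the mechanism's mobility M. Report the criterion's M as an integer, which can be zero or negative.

[1;0;0] (link 0 is ground)
L+ [2;0;0]
L+ [3;0;0]
R(0,1)∈J1 [3;1;0]
L+ [4;1;0]
PS(0,2)∈J2 [4;1;1]
L+ [5;1;1]
R(3,0)∈J1 [5;2;1]
L+ [6;2;1]
PS(2,5)∈J2 [6;2;2]
R(3,5)∈J1 [6;3;2]
P(4,3)∈J1 [6;4;2]
C(0,5)∈J2 [6;4;3]
PS(2,4)∈J2 [6;4;4]
R(5,1)∈J1 [6;5;4]
L+ [7;5;4]
R(0,6)∈J1 [7;6;4]
R(6,3)∈J1 [7;7;4]
mobility = 18 − 14 − 4 = 0

M = 0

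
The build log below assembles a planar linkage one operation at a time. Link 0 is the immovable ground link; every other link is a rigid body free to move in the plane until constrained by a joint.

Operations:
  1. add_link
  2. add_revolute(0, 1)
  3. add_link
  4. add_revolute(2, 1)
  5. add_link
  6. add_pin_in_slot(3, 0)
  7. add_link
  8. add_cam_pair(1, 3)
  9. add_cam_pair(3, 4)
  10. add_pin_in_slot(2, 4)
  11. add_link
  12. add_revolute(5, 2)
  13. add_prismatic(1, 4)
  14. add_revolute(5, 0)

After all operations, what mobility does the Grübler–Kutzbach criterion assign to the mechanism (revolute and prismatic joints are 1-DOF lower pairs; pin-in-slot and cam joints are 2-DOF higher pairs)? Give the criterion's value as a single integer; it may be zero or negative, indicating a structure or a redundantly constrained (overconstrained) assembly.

M = 1

ground; <1,0,0>
#1 <2,0,0>
R:0↔1 J1 <2,1,0>
#2 <3,1,0>
R:2↔1 J1 <3,2,0>
#3 <4,2,0>
PS:3↔0 J2 <4,2,1>
#4 <5,2,1>
C:1↔3 J2 <5,2,2>
C:3↔4 J2 <5,2,3>
PS:2↔4 J2 <5,2,4>
#5 <6,2,4>
R:5↔2 J1 <6,3,4>
P:1↔4 J1 <6,4,4>
R:5↔0 J1 <6,5,4>
3×5 − 2×5 − 1×4 = 1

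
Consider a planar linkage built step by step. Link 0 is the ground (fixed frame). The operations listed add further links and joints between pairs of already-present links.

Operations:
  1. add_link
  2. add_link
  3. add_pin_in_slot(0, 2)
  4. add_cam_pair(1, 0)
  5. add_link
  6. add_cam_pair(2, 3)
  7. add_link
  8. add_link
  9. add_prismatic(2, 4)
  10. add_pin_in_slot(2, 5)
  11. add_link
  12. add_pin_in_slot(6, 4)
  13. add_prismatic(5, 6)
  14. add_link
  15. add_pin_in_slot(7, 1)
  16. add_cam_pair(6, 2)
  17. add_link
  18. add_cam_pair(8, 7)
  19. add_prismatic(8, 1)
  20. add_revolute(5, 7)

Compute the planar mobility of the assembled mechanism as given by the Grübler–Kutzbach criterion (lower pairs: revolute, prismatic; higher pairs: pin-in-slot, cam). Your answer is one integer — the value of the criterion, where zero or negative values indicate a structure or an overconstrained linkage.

M = 8

ground; <1,0,0>
#1 <2,0,0>
#2 <3,0,0>
PS:0↔2 J2 <3,0,1>
C:1↔0 J2 <3,0,2>
#3 <4,0,2>
C:2↔3 J2 <4,0,3>
#4 <5,0,3>
#5 <6,0,3>
P:2↔4 J1 <6,1,3>
PS:2↔5 J2 <6,1,4>
#6 <7,1,4>
PS:6↔4 J2 <7,1,5>
P:5↔6 J1 <7,2,5>
#7 <8,2,5>
PS:7↔1 J2 <8,2,6>
C:6↔2 J2 <8,2,7>
#8 <9,2,7>
C:8↔7 J2 <9,2,8>
P:8↔1 J1 <9,3,8>
R:5↔7 J1 <9,4,8>
3×8 − 2×4 − 1×8 = 8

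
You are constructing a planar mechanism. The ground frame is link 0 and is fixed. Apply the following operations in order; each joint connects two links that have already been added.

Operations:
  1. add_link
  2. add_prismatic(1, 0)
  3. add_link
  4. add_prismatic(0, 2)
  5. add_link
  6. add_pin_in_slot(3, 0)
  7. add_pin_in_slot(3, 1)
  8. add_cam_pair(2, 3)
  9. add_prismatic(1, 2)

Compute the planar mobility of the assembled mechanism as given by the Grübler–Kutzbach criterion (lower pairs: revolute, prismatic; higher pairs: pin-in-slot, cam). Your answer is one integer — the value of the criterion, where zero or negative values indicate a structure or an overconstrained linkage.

link 0 = ground. State L|J1|J2 = 1|0|0
+link1  2|0|0
P(1,0) f=1→J1  2|1|0
+link2  3|1|0
P(0,2) f=1→J1  3|2|0
+link3  4|2|0
PS(3,0) f=2→J2  4|2|1
PS(3,1) f=2→J2  4|2|2
C(2,3) f=2→J2  4|2|3
P(1,2) f=1→J1  4|3|3
M = 3(4−1)−2·3−3 = 9−6−3 = 0

M = 0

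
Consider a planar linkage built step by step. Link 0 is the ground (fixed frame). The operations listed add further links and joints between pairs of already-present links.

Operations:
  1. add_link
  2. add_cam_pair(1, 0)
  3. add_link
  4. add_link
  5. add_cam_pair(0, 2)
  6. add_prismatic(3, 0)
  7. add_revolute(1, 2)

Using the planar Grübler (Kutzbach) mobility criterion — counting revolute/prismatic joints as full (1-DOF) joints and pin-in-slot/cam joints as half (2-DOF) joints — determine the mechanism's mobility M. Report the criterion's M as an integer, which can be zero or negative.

M = 3

ground; <1,0,0>
#1 <2,0,0>
C:1↔0 J2 <2,0,1>
#2 <3,0,1>
#3 <4,0,1>
C:0↔2 J2 <4,0,2>
P:3↔0 J1 <4,1,2>
R:1↔2 J1 <4,2,2>
3×3 − 2×2 − 1×2 = 3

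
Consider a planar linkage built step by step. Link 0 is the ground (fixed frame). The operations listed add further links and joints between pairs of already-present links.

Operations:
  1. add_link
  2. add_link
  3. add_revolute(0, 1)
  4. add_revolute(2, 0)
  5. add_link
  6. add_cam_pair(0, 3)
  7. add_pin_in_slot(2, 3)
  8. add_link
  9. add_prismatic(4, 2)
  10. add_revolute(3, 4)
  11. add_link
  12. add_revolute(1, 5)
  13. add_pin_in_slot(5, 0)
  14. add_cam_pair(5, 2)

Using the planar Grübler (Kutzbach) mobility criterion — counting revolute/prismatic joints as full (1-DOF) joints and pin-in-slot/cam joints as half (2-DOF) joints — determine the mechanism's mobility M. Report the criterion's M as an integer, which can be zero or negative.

M = 1

[1;0;0] (link 0 is ground)
L+ [2;0;0]
L+ [3;0;0]
R(0,1)∈J1 [3;1;0]
R(2,0)∈J1 [3;2;0]
L+ [4;2;0]
C(0,3)∈J2 [4;2;1]
PS(2,3)∈J2 [4;2;2]
L+ [5;2;2]
P(4,2)∈J1 [5;3;2]
R(3,4)∈J1 [5;4;2]
L+ [6;4;2]
R(1,5)∈J1 [6;5;2]
PS(5,0)∈J2 [6;5;3]
C(5,2)∈J2 [6;5;4]
mobility = 15 − 10 − 4 = 1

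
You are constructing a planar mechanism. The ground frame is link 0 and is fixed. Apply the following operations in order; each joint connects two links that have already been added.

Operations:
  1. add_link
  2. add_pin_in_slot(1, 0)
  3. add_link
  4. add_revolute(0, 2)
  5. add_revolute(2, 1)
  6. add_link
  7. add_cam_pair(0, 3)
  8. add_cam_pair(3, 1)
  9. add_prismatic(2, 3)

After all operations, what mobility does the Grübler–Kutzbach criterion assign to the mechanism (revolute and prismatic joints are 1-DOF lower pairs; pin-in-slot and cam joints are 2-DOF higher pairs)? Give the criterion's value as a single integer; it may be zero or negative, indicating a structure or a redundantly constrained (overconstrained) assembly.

M = 0

L=1 J1=0 J2=0
add link → L=2 J1=0 J2=0
PS@1,0 dof=2 J2 → L=2 J1=0 J2=1
add link → L=3 J1=0 J2=1
R@0,2 dof=1 J1 → L=3 J1=1 J2=1
R@2,1 dof=1 J1 → L=3 J1=2 J2=1
add link → L=4 J1=2 J2=1
C@0,3 dof=2 J2 → L=4 J1=2 J2=2
C@3,1 dof=2 J2 → L=4 J1=2 J2=3
P@2,3 dof=1 J1 → L=4 J1=3 J2=3
M=3(L−1)−2J1−J2=3·3−2·3−3=0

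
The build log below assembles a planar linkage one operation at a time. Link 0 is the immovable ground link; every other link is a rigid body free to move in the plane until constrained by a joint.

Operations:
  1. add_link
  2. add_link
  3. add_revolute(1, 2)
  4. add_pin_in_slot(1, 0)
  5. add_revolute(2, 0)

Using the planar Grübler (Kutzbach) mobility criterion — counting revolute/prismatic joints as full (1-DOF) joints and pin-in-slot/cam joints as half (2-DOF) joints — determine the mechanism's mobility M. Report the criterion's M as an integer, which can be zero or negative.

M = 1

L=1 J1=0 J2=0
add link → L=2 J1=0 J2=0
add link → L=3 J1=0 J2=0
R@1,2 dof=1 J1 → L=3 J1=1 J2=0
PS@1,0 dof=2 J2 → L=3 J1=1 J2=1
R@2,0 dof=1 J1 → L=3 J1=2 J2=1
M=3(L−1)−2J1−J2=3·2−2·2−1=1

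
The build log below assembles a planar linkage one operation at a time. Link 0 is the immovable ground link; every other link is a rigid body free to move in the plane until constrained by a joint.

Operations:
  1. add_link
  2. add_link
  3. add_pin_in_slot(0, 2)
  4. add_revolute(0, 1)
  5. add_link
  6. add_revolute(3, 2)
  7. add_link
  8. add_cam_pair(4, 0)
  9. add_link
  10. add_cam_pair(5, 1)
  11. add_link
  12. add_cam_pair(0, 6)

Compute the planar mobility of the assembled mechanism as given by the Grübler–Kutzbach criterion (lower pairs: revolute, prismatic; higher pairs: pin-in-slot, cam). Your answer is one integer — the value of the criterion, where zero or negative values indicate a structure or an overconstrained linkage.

M = 10

link 0 = ground. State L|J1|J2 = 1|0|0
+link1  2|0|0
+link2  3|0|0
PS(0,2) f=2→J2  3|0|1
R(0,1) f=1→J1  3|1|1
+link3  4|1|1
R(3,2) f=1→J1  4|2|1
+link4  5|2|1
C(4,0) f=2→J2  5|2|2
+link5  6|2|2
C(5,1) f=2→J2  6|2|3
+link6  7|2|3
C(0,6) f=2→J2  7|2|4
M = 3(7−1)−2·2−4 = 18−4−4 = 10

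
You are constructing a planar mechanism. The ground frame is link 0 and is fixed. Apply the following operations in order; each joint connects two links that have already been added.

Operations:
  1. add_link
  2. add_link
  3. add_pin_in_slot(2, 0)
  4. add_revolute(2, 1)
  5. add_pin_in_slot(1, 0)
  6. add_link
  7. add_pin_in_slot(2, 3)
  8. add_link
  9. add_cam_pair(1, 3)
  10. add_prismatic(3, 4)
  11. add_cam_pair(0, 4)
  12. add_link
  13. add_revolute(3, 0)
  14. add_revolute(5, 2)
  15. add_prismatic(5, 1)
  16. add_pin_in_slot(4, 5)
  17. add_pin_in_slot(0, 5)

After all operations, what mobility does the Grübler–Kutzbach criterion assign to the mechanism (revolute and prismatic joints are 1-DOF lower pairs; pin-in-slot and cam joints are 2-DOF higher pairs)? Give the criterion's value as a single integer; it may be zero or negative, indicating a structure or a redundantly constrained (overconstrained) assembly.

M = -2

ground; <1,0,0>
#1 <2,0,0>
#2 <3,0,0>
PS:2↔0 J2 <3,0,1>
R:2↔1 J1 <3,1,1>
PS:1↔0 J2 <3,1,2>
#3 <4,1,2>
PS:2↔3 J2 <4,1,3>
#4 <5,1,3>
C:1↔3 J2 <5,1,4>
P:3↔4 J1 <5,2,4>
C:0↔4 J2 <5,2,5>
#5 <6,2,5>
R:3↔0 J1 <6,3,5>
R:5↔2 J1 <6,4,5>
P:5↔1 J1 <6,5,5>
PS:4↔5 J2 <6,5,6>
PS:0↔5 J2 <6,5,7>
3×5 − 2×5 − 1×7 = -2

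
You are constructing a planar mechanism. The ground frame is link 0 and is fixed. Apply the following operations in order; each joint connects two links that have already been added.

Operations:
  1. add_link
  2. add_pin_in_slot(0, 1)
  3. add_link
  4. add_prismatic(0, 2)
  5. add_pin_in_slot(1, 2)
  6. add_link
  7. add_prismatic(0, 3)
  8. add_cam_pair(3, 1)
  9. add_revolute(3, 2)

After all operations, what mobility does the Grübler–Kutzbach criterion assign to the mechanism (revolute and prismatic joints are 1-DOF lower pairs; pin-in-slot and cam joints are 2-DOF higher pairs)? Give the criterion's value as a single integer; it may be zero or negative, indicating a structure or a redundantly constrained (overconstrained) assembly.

M = 0

link 0 = ground. State L|J1|J2 = 1|0|0
+link1  2|0|0
PS(0,1) f=2→J2  2|0|1
+link2  3|0|1
P(0,2) f=1→J1  3|1|1
PS(1,2) f=2→J2  3|1|2
+link3  4|1|2
P(0,3) f=1→J1  4|2|2
C(3,1) f=2→J2  4|2|3
R(3,2) f=1→J1  4|3|3
M = 3(4−1)−2·3−3 = 9−6−3 = 0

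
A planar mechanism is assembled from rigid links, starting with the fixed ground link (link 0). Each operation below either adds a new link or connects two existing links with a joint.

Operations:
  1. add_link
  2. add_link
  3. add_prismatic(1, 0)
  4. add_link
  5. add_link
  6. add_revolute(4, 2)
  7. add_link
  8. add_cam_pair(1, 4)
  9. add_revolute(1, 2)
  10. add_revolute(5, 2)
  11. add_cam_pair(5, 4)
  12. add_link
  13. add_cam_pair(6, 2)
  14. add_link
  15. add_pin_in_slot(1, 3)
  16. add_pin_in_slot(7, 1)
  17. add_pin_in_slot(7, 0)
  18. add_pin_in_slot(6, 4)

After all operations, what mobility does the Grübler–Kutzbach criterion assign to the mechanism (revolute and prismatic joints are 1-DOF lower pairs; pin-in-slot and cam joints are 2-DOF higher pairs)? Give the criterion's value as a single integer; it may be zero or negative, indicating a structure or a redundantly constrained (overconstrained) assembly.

M = 6

(L,J1,J2)=(1,0,0); link0 fixed
link1: (2,0,0)
link2: (3,0,0)
P 1-0 [J1]: (3,1,0)
link3: (4,1,0)
link4: (5,1,0)
R 4-2 [J1]: (5,2,0)
link5: (6,2,0)
C 1-4 [J2]: (6,2,1)
R 1-2 [J1]: (6,3,1)
R 5-2 [J1]: (6,4,1)
C 5-4 [J2]: (6,4,2)
link6: (7,4,2)
C 6-2 [J2]: (7,4,3)
link7: (8,4,3)
PS 1-3 [J2]: (8,4,4)
PS 7-1 [J2]: (8,4,5)
PS 7-0 [J2]: (8,4,6)
PS 6-4 [J2]: (8,4,7)
Grübler: 3·7 − 2·4 − 7 = 6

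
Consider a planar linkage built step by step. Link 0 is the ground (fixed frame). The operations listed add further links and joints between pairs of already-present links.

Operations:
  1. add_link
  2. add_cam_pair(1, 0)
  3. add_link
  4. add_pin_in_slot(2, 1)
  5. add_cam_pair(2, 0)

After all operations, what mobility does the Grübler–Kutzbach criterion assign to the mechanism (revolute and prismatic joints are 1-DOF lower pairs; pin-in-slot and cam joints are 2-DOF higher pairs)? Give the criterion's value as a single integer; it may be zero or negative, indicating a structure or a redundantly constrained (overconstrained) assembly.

M = 3

L=1 J1=0 J2=0
add link → L=2 J1=0 J2=0
C@1,0 dof=2 J2 → L=2 J1=0 J2=1
add link → L=3 J1=0 J2=1
PS@2,1 dof=2 J2 → L=3 J1=0 J2=2
C@2,0 dof=2 J2 → L=3 J1=0 J2=3
M=3(L−1)−2J1−J2=3·2−2·0−3=3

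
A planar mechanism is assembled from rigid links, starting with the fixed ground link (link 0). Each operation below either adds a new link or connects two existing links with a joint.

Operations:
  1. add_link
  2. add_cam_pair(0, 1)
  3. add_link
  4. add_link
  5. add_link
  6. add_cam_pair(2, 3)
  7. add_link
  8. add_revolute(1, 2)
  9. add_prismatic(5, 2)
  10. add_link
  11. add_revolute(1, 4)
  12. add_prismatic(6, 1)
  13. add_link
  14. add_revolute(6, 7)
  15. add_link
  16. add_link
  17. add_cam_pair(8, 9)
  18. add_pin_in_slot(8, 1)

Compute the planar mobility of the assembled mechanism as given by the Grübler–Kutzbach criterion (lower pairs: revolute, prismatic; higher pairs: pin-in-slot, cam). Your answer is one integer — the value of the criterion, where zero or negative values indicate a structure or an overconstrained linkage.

M = 13

(L,J1,J2)=(1,0,0); link0 fixed
link1: (2,0,0)
C 0-1 [J2]: (2,0,1)
link2: (3,0,1)
link3: (4,0,1)
link4: (5,0,1)
C 2-3 [J2]: (5,0,2)
link5: (6,0,2)
R 1-2 [J1]: (6,1,2)
P 5-2 [J1]: (6,2,2)
link6: (7,2,2)
R 1-4 [J1]: (7,3,2)
P 6-1 [J1]: (7,4,2)
link7: (8,4,2)
R 6-7 [J1]: (8,5,2)
link8: (9,5,2)
link9: (10,5,2)
C 8-9 [J2]: (10,5,3)
PS 8-1 [J2]: (10,5,4)
Grübler: 3·9 − 2·5 − 4 = 13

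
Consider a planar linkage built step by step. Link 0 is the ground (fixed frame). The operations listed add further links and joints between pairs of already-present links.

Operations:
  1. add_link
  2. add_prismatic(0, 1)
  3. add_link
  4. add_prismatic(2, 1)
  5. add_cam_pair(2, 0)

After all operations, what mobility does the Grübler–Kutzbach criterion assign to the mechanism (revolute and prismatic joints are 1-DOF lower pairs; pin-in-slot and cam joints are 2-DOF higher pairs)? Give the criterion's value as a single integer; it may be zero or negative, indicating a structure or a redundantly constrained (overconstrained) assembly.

(L,J1,J2)=(1,0,0); link0 fixed
link1: (2,0,0)
P 0-1 [J1]: (2,1,0)
link2: (3,1,0)
P 2-1 [J1]: (3,2,0)
C 2-0 [J2]: (3,2,1)
Grübler: 3·2 − 2·2 − 1 = 1

M = 1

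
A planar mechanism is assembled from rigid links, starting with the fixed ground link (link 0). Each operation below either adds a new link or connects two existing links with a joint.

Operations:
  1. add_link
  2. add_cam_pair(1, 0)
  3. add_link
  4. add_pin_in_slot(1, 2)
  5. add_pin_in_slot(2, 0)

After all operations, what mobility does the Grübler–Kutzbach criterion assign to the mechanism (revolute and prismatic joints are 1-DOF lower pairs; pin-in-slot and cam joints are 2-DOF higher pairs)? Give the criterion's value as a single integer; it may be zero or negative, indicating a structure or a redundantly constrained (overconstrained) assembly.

L=1 J1=0 J2=0
add link → L=2 J1=0 J2=0
C@1,0 dof=2 J2 → L=2 J1=0 J2=1
add link → L=3 J1=0 J2=1
PS@1,2 dof=2 J2 → L=3 J1=0 J2=2
PS@2,0 dof=2 J2 → L=3 J1=0 J2=3
M=3(L−1)−2J1−J2=3·2−2·0−3=3

M = 3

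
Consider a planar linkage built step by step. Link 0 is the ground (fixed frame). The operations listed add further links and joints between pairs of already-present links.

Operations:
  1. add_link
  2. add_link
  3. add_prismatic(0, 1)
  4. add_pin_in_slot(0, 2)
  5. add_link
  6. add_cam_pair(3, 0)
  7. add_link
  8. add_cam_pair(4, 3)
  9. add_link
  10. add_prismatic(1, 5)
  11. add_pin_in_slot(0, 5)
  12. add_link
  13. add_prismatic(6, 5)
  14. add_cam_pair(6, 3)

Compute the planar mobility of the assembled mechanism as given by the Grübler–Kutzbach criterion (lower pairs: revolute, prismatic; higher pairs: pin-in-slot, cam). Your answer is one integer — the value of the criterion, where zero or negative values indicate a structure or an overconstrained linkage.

M = 7

[1;0;0] (link 0 is ground)
L+ [2;0;0]
L+ [3;0;0]
P(0,1)∈J1 [3;1;0]
PS(0,2)∈J2 [3;1;1]
L+ [4;1;1]
C(3,0)∈J2 [4;1;2]
L+ [5;1;2]
C(4,3)∈J2 [5;1;3]
L+ [6;1;3]
P(1,5)∈J1 [6;2;3]
PS(0,5)∈J2 [6;2;4]
L+ [7;2;4]
P(6,5)∈J1 [7;3;4]
C(6,3)∈J2 [7;3;5]
mobility = 18 − 6 − 5 = 7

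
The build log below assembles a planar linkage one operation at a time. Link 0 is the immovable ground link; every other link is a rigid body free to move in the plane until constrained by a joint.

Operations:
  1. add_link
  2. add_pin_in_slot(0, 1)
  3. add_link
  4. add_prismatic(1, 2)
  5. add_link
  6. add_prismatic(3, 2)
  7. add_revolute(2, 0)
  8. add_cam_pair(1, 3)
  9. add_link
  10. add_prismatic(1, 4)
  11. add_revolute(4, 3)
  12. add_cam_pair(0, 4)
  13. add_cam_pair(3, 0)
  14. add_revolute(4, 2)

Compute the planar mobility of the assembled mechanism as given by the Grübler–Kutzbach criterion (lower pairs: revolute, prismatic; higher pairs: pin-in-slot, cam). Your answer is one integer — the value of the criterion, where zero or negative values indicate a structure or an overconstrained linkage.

M = -4

link 0 = ground. State L|J1|J2 = 1|0|0
+link1  2|0|0
PS(0,1) f=2→J2  2|0|1
+link2  3|0|1
P(1,2) f=1→J1  3|1|1
+link3  4|1|1
P(3,2) f=1→J1  4|2|1
R(2,0) f=1→J1  4|3|1
C(1,3) f=2→J2  4|3|2
+link4  5|3|2
P(1,4) f=1→J1  5|4|2
R(4,3) f=1→J1  5|5|2
C(0,4) f=2→J2  5|5|3
C(3,0) f=2→J2  5|5|4
R(4,2) f=1→J1  5|6|4
M = 3(5−1)−2·6−4 = 12−12−4 = -4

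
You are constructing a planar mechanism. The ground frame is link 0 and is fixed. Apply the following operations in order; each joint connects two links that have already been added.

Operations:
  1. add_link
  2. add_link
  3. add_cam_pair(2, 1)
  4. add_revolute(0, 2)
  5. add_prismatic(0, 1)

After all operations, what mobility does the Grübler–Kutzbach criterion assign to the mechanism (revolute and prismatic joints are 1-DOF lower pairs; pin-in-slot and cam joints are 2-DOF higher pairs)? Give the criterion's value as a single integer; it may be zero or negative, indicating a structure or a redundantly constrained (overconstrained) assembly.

M = 1

L=1 J1=0 J2=0
add link → L=2 J1=0 J2=0
add link → L=3 J1=0 J2=0
C@2,1 dof=2 J2 → L=3 J1=0 J2=1
R@0,2 dof=1 J1 → L=3 J1=1 J2=1
P@0,1 dof=1 J1 → L=3 J1=2 J2=1
M=3(L−1)−2J1−J2=3·2−2·2−1=1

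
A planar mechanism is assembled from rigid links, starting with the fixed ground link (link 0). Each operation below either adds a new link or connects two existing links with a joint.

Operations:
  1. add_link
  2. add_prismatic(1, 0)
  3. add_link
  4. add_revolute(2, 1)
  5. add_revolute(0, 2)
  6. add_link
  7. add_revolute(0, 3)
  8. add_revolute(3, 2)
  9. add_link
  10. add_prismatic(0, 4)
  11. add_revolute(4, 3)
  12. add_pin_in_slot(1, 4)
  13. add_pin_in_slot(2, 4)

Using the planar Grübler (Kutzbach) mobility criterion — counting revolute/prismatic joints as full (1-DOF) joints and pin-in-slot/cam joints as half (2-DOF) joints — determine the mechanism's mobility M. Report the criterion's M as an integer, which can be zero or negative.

ground; <1,0,0>
#1 <2,0,0>
P:1↔0 J1 <2,1,0>
#2 <3,1,0>
R:2↔1 J1 <3,2,0>
R:0↔2 J1 <3,3,0>
#3 <4,3,0>
R:0↔3 J1 <4,4,0>
R:3↔2 J1 <4,5,0>
#4 <5,5,0>
P:0↔4 J1 <5,6,0>
R:4↔3 J1 <5,7,0>
PS:1↔4 J2 <5,7,1>
PS:2↔4 J2 <5,7,2>
3×4 − 2×7 − 1×2 = -4

M = -4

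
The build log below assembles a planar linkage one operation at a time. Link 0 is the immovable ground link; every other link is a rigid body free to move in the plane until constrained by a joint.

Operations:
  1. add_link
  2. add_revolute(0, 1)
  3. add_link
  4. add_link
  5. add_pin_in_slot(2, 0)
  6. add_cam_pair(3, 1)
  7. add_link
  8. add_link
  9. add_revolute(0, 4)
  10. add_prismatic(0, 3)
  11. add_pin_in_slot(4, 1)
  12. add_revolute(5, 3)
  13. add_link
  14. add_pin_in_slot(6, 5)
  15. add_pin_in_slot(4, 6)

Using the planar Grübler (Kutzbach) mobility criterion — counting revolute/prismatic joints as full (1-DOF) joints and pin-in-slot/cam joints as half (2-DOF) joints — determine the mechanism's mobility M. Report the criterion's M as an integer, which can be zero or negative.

M = 5

(L,J1,J2)=(1,0,0); link0 fixed
link1: (2,0,0)
R 0-1 [J1]: (2,1,0)
link2: (3,1,0)
link3: (4,1,0)
PS 2-0 [J2]: (4,1,1)
C 3-1 [J2]: (4,1,2)
link4: (5,1,2)
link5: (6,1,2)
R 0-4 [J1]: (6,2,2)
P 0-3 [J1]: (6,3,2)
PS 4-1 [J2]: (6,3,3)
R 5-3 [J1]: (6,4,3)
link6: (7,4,3)
PS 6-5 [J2]: (7,4,4)
PS 4-6 [J2]: (7,4,5)
Grübler: 3·6 − 2·4 − 5 = 5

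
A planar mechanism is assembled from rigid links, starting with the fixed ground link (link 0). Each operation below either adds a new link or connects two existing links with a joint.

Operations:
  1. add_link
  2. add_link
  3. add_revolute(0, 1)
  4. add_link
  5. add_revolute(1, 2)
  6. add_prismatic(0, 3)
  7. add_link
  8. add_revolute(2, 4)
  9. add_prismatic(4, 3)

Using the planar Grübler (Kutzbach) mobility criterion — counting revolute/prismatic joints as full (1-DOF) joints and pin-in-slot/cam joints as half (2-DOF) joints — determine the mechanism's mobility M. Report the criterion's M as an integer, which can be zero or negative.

M = 2

[1;0;0] (link 0 is ground)
L+ [2;0;0]
L+ [3;0;0]
R(0,1)∈J1 [3;1;0]
L+ [4;1;0]
R(1,2)∈J1 [4;2;0]
P(0,3)∈J1 [4;3;0]
L+ [5;3;0]
R(2,4)∈J1 [5;4;0]
P(4,3)∈J1 [5;5;0]
mobility = 12 − 10 − 0 = 2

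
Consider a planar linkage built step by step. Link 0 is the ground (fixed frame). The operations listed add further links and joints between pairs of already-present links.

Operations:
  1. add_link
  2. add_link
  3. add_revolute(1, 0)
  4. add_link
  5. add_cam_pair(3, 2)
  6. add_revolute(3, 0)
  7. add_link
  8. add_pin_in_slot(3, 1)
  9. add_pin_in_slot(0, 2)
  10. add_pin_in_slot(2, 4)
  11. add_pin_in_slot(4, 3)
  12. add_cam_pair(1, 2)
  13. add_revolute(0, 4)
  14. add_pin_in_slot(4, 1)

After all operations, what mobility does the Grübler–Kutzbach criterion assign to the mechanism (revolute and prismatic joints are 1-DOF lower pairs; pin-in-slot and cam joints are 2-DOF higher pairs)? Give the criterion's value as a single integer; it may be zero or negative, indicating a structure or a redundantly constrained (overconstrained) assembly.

M = -1

ground; <1,0,0>
#1 <2,0,0>
#2 <3,0,0>
R:1↔0 J1 <3,1,0>
#3 <4,1,0>
C:3↔2 J2 <4,1,1>
R:3↔0 J1 <4,2,1>
#4 <5,2,1>
PS:3↔1 J2 <5,2,2>
PS:0↔2 J2 <5,2,3>
PS:2↔4 J2 <5,2,4>
PS:4↔3 J2 <5,2,5>
C:1↔2 J2 <5,2,6>
R:0↔4 J1 <5,3,6>
PS:4↔1 J2 <5,3,7>
3×4 − 2×3 − 1×7 = -1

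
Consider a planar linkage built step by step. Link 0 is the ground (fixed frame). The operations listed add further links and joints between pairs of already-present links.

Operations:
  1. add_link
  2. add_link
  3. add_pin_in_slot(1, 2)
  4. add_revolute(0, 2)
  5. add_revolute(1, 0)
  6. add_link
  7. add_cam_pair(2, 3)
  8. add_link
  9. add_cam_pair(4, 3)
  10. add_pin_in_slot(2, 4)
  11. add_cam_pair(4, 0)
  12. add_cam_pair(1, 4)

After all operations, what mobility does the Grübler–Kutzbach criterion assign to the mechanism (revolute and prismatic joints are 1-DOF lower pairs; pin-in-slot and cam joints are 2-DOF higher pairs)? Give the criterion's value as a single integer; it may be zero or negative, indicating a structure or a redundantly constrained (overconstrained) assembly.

(L,J1,J2)=(1,0,0); link0 fixed
link1: (2,0,0)
link2: (3,0,0)
PS 1-2 [J2]: (3,0,1)
R 0-2 [J1]: (3,1,1)
R 1-0 [J1]: (3,2,1)
link3: (4,2,1)
C 2-3 [J2]: (4,2,2)
link4: (5,2,2)
C 4-3 [J2]: (5,2,3)
PS 2-4 [J2]: (5,2,4)
C 4-0 [J2]: (5,2,5)
C 1-4 [J2]: (5,2,6)
Grübler: 3·4 − 2·2 − 6 = 2

M = 2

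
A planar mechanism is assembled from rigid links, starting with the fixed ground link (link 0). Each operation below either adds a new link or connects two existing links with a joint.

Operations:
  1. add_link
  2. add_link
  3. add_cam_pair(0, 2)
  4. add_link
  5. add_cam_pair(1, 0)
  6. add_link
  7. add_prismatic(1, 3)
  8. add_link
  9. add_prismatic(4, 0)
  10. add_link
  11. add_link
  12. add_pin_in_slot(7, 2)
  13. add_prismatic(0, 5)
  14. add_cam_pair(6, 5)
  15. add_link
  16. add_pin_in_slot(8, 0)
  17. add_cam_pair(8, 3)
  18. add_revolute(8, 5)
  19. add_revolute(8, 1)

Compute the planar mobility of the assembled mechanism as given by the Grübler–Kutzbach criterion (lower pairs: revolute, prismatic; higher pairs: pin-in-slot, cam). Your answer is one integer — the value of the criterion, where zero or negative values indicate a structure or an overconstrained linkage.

(L,J1,J2)=(1,0,0); link0 fixed
link1: (2,0,0)
link2: (3,0,0)
C 0-2 [J2]: (3,0,1)
link3: (4,0,1)
C 1-0 [J2]: (4,0,2)
link4: (5,0,2)
P 1-3 [J1]: (5,1,2)
link5: (6,1,2)
P 4-0 [J1]: (6,2,2)
link6: (7,2,2)
link7: (8,2,2)
PS 7-2 [J2]: (8,2,3)
P 0-5 [J1]: (8,3,3)
C 6-5 [J2]: (8,3,4)
link8: (9,3,4)
PS 8-0 [J2]: (9,3,5)
C 8-3 [J2]: (9,3,6)
R 8-5 [J1]: (9,4,6)
R 8-1 [J1]: (9,5,6)
Grübler: 3·8 − 2·5 − 6 = 8

M = 8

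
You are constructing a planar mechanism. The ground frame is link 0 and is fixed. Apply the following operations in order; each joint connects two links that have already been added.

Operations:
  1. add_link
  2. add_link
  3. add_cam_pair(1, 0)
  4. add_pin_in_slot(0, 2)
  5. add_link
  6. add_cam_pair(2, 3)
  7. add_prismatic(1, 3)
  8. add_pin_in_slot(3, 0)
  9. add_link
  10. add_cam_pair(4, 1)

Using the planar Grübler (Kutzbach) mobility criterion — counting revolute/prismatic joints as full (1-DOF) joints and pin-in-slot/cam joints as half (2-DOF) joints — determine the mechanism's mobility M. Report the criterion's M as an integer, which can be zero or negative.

M = 5

link 0 = ground. State L|J1|J2 = 1|0|0
+link1  2|0|0
+link2  3|0|0
C(1,0) f=2→J2  3|0|1
PS(0,2) f=2→J2  3|0|2
+link3  4|0|2
C(2,3) f=2→J2  4|0|3
P(1,3) f=1→J1  4|1|3
PS(3,0) f=2→J2  4|1|4
+link4  5|1|4
C(4,1) f=2→J2  5|1|5
M = 3(5−1)−2·1−5 = 12−2−5 = 5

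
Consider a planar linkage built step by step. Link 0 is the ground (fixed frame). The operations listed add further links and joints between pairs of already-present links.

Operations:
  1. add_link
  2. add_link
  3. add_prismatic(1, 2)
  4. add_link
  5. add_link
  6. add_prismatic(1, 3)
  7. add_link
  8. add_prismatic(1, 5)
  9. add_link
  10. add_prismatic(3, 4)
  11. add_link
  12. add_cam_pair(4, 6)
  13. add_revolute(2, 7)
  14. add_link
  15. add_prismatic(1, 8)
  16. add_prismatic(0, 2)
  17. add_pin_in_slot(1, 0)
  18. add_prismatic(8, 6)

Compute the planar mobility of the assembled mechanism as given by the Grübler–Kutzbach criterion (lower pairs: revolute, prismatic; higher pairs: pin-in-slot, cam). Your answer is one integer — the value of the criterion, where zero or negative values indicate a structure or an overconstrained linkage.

L=1 J1=0 J2=0
add link → L=2 J1=0 J2=0
add link → L=3 J1=0 J2=0
P@1,2 dof=1 J1 → L=3 J1=1 J2=0
add link → L=4 J1=1 J2=0
add link → L=5 J1=1 J2=0
P@1,3 dof=1 J1 → L=5 J1=2 J2=0
add link → L=6 J1=2 J2=0
P@1,5 dof=1 J1 → L=6 J1=3 J2=0
add link → L=7 J1=3 J2=0
P@3,4 dof=1 J1 → L=7 J1=4 J2=0
add link → L=8 J1=4 J2=0
C@4,6 dof=2 J2 → L=8 J1=4 J2=1
R@2,7 dof=1 J1 → L=8 J1=5 J2=1
add link → L=9 J1=5 J2=1
P@1,8 dof=1 J1 → L=9 J1=6 J2=1
P@0,2 dof=1 J1 → L=9 J1=7 J2=1
PS@1,0 dof=2 J2 → L=9 J1=7 J2=2
P@8,6 dof=1 J1 → L=9 J1=8 J2=2
M=3(L−1)−2J1−J2=3·8−2·8−2=6

M = 6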